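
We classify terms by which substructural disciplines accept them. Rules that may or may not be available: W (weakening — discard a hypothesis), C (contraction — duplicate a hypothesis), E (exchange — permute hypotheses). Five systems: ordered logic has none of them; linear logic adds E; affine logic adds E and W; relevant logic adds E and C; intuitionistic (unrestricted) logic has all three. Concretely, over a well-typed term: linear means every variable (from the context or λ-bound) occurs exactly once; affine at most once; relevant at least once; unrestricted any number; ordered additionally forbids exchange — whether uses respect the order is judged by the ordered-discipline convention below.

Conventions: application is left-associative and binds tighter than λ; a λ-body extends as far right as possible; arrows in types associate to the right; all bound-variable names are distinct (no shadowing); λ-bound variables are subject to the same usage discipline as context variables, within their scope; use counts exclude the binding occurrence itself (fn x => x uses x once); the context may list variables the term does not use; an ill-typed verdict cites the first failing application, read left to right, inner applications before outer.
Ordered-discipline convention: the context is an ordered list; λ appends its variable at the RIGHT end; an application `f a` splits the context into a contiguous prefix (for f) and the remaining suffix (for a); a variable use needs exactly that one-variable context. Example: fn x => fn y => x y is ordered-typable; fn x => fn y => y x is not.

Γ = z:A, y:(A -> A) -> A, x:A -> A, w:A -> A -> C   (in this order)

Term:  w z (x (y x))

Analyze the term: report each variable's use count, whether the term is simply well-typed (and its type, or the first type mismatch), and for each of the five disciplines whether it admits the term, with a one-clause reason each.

use counts: z=1, y=1, x=2, w=1
order of uses: w, z, x, y, x
typing: the term checks, with type C
ordered ✗ (x ×2 used more than once (contraction))
linear ✗ (x ×2 used more than once (contraction))
affine ✗ (x ×2 used more than once (contraction))
relevant ✓ (every one of z, y, x, w appears)
unrestricted ✓ (well-typed at C; no restrictions here)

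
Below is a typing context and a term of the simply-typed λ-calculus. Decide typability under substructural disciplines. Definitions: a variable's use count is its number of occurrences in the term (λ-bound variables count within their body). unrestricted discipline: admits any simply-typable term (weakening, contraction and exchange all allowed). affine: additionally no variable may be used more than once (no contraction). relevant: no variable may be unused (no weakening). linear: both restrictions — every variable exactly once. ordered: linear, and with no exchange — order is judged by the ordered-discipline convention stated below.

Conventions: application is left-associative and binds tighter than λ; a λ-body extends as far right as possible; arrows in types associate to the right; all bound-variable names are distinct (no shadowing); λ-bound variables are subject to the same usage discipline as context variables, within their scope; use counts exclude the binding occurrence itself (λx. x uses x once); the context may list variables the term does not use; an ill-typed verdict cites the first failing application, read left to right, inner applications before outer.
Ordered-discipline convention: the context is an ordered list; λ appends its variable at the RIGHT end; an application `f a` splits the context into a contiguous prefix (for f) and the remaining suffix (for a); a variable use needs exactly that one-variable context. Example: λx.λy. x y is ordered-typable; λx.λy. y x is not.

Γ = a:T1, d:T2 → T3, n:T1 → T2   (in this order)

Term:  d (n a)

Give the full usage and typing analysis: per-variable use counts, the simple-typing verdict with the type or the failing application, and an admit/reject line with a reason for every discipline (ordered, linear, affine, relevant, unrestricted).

counts: a=1, d=1, n=1
use order (left to right): d, n, a
typing: ✓ — T3
ordered: ✗ — no contiguous prefix/suffix split fits d, n, a
linear: ✓ — each of a, d, n used exactly once
affine: ✓ — at most one use each (a, d, n)
relevant: ✓ — at least one use each (a, d, n)
unrestricted: ✓ — well-typed at T3; no restrictions here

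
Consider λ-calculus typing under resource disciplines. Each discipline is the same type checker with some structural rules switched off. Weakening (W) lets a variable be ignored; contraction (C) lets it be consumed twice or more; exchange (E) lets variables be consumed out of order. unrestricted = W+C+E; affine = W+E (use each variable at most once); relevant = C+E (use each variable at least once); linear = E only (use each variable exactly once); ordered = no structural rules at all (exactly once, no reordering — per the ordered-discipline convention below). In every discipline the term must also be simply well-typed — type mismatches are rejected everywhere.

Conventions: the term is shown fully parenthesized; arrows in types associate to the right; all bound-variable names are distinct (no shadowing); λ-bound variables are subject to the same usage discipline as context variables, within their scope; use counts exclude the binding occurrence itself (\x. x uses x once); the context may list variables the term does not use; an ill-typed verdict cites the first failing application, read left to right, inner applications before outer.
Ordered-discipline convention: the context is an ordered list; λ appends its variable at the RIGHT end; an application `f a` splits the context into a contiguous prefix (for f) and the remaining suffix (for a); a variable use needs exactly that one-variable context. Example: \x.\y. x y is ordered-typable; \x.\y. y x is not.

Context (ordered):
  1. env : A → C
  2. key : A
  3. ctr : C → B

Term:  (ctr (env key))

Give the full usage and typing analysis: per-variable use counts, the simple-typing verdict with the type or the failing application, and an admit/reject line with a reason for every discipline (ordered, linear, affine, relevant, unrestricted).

variable uses: env ×1; key ×1; ctr ×1
order of uses: ctr, env, key
typing: well-typed — term : B
ordered: ✗ — no contiguous prefix/suffix split fits ctr, env, key
linear: ✓ — env, key, ctr: one use apiece
affine: ✓ — env, key, ctr: no repeats, contraction unneeded
relevant: ✓ — env, key, ctr: all used, weakening unneeded
unrestricted: ✓ — well-typed at B; no restrictions here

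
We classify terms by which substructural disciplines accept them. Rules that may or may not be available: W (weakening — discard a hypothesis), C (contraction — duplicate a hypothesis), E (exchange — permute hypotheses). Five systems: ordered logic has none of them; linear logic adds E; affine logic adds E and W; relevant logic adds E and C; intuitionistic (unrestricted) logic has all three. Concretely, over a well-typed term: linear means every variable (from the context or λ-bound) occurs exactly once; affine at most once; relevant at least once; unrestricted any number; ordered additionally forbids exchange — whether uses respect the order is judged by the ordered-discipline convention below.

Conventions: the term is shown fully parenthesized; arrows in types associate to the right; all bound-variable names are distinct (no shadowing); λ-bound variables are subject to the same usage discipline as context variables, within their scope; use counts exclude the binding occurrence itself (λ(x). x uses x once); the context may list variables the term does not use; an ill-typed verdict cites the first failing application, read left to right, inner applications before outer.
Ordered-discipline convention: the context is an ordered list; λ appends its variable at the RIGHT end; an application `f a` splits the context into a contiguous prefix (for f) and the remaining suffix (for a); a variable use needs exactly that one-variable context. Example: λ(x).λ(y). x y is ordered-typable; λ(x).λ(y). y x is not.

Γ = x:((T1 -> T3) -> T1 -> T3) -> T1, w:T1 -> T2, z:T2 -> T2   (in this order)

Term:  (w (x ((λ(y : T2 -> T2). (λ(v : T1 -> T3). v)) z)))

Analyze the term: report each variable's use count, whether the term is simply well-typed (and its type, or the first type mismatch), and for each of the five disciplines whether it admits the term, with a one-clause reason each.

usage: x: 1; w: 1; z: 1; y (bound): 0; v (bound): 1
left-to-right use order: w, x, v, z
typing: ✓ — T2
ordered: ✗ — needs weakening: y unused
linear: ✗ — needs weakening: y unused
affine: ✓ — no duplicate uses among x, w, z, y, v
relevant: ✗ — needs weakening: y unused
unrestricted: ✓ — well-typed at T2; no restrictions here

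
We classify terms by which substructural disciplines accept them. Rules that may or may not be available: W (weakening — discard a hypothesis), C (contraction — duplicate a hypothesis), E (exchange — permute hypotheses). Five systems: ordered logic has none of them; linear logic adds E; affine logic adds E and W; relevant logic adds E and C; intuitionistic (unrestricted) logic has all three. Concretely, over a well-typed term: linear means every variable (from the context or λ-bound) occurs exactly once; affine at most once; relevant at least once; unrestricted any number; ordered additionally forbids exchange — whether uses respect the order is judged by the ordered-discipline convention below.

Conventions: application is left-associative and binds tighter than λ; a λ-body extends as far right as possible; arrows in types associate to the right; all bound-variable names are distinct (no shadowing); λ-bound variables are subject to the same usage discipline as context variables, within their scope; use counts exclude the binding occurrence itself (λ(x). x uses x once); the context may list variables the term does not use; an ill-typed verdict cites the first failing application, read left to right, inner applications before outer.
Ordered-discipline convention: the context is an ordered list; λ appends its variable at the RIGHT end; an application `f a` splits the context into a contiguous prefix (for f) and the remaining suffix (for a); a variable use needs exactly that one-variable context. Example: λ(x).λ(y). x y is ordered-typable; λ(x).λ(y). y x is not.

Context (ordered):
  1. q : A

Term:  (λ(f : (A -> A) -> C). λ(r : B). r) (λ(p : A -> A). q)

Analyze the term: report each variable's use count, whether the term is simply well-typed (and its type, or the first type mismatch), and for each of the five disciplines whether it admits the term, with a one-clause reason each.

counts: q=1, f (λ-bound)=0, r (λ-bound)=1, p (λ-bound)=0
use order (left to right): r, q
typing: ill-typed: argument of type (A -> A) -> A where (A -> A) -> C is required
ordered: ✗ — fails simple typing
linear: ✗ — a type mismatch blocks all five
affine: ✗ — the type mismatch rejects it
relevant: ✗ — not simply typable
unrestricted: ✗ — fails simple typing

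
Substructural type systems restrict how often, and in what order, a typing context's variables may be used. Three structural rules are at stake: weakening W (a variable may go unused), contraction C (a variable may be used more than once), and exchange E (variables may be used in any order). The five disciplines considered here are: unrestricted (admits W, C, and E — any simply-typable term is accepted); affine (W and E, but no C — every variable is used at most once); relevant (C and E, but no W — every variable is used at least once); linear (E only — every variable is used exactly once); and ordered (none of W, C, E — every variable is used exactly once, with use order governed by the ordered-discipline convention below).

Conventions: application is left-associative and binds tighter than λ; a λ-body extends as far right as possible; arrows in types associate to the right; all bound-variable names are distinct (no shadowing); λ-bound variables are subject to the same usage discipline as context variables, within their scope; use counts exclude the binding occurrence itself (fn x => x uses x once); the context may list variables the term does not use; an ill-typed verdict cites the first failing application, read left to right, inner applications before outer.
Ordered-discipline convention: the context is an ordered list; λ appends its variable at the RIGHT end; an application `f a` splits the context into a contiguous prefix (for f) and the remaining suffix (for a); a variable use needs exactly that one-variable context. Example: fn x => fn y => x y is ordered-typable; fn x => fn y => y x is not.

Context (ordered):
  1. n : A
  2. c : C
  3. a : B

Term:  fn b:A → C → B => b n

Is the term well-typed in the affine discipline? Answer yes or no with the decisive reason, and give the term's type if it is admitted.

yes — none of n, c, a, b used more than once; term : (A → C → B) → C → B
use counts: n: 1; c: 0; a: 0; b (bound): 1
left-to-right use order: b, n
typing: ✓ — (A → C → B) → C → B
per-discipline verdicts: ordered ✗ | linear ✗ | affine ✓ | relevant ✗ | unrestricted ✓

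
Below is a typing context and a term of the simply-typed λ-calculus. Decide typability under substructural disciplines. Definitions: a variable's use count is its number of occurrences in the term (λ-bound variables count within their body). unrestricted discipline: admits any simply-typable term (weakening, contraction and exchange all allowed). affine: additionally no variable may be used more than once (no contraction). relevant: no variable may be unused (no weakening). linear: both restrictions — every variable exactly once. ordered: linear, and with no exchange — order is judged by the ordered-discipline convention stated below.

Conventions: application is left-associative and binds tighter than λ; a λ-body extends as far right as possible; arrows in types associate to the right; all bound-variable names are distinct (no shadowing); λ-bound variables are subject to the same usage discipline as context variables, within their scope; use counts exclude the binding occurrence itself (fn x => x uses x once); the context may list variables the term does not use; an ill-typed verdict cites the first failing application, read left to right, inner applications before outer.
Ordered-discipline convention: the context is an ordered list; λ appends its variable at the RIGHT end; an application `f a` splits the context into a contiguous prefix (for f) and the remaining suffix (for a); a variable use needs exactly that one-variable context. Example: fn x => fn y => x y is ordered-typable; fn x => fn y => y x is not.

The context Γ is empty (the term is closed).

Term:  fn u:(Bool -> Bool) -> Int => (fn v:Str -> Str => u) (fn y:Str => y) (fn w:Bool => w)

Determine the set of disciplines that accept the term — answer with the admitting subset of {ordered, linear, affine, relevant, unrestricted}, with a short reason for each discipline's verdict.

admitting disciplines: affine, unrestricted
use counts: u [bound]=1; v [bound]=0; y [bound]=1; w [bound]=1
order of uses: u, y, w
typing: the term checks, with type ((Bool -> Bool) -> Int) -> Int
ordered: ✗, needs weakening: v unused
linear: ✗, needs weakening: v unused
affine: ✓, none of u, v, y, w used more than once
relevant: ✗, needs weakening: v unused
unrestricted: ✓, typability at ((Bool -> Bool) -> Int) -> Int is all that's needed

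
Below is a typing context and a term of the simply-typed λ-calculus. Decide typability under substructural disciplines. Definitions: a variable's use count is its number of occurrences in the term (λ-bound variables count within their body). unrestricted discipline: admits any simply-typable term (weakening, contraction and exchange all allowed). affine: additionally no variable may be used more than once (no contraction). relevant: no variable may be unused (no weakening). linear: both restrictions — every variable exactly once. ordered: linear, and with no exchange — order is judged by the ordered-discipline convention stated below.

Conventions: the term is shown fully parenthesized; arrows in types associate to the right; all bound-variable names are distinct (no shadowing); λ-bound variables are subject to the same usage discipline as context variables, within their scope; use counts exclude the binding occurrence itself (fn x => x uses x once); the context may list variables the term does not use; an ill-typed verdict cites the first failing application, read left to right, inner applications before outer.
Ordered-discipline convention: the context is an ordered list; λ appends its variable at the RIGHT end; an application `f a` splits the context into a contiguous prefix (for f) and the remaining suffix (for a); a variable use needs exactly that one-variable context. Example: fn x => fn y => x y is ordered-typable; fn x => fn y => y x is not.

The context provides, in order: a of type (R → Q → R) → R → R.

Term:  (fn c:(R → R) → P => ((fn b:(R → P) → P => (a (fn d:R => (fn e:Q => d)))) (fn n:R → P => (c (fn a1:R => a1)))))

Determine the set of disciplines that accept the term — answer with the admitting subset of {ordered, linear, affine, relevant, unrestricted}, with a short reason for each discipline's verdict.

admitted by: affine, unrestricted
use counts: a=1, c (bound)=1, b (bound)=0, d (bound)=1, e (bound)=0, n (bound)=0, a1 (bound)=1
order of uses: a, d, c, a1
typing: ✓ — ((R → R) → P) → R → R
ordered ✗ (b, e, n never used (weakening))
linear ✗ (b, e, n never used (weakening))
affine ✓ (none of a, c, b, d, e, n, a1 used more than once)
relevant ✗ (b, e, n never used (weakening))
unrestricted ✓ (well-typed at ((R → R) → P) → R → R; no restrictions here)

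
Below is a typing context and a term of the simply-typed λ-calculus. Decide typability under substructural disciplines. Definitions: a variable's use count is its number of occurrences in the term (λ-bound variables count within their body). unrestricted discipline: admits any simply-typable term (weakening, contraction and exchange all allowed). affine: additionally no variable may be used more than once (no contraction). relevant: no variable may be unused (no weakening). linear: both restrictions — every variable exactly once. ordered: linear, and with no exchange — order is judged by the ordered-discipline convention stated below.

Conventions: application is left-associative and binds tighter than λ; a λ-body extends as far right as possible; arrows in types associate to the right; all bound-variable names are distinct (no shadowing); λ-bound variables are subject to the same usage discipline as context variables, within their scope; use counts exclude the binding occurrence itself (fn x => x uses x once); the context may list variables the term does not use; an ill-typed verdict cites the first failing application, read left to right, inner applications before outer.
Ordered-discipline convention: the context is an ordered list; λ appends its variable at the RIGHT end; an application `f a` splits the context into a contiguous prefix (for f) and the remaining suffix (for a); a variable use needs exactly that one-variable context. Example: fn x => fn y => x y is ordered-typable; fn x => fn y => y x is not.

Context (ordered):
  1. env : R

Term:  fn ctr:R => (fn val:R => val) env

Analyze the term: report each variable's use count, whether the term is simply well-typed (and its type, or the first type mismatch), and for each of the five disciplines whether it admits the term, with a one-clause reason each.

variable uses: env ×1, ctr [bound] ×0, val [bound] ×1
use order (left to right): val, env
typing: the term checks, with type R -> R
ordered: ✗ — needs weakening: ctr unused
linear: ✗ — needs weakening: ctr unused
affine: ✓ — env, ctr, val: no repeats, contraction unneeded
relevant: ✗ — needs weakening: ctr unused
unrestricted: ✓ — type-checks (R -> R) and nothing is barred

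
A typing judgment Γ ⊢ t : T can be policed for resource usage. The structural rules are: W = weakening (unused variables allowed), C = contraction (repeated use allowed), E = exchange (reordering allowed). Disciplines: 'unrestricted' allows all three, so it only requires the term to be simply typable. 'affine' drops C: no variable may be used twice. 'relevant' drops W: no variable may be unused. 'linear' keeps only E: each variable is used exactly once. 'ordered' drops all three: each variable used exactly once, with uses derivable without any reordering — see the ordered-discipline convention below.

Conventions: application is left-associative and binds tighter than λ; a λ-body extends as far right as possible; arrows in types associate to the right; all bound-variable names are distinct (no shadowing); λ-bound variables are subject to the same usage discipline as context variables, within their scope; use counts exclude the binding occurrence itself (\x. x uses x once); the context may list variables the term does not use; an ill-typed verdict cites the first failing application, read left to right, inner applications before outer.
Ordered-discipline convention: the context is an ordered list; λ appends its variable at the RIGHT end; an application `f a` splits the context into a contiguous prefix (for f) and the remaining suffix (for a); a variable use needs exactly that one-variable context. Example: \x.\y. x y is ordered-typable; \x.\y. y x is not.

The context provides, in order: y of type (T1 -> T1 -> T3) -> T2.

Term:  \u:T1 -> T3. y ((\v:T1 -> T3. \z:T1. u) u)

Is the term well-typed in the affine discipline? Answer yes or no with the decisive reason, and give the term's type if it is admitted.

no — repeated use of u ×2
usage: y=1, u (λ-bound)=2, v (λ-bound)=0, z (λ-bound)=0
order of uses: y, u, u
typing: ✓ — (T1 -> T3) -> T2
summary: ordered ✗, linear ✗, affine ✗, relevant ✗, unrestricted ✓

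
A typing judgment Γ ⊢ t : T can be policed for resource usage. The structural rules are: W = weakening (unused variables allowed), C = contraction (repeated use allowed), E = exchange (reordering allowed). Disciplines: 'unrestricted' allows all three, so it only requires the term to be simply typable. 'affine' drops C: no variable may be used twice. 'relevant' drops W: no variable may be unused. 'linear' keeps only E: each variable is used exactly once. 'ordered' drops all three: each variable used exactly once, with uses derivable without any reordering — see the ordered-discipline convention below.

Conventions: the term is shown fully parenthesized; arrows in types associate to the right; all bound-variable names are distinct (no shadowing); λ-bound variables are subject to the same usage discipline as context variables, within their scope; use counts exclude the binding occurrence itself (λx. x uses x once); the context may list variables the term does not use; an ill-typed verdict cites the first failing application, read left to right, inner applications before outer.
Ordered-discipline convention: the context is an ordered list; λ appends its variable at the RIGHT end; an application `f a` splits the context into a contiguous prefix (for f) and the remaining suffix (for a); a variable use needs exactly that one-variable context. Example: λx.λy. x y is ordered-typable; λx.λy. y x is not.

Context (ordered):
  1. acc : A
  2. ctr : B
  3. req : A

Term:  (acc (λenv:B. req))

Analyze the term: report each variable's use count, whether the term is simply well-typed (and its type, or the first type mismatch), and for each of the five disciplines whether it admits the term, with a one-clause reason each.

variable uses: acc: 1×, ctr: 0×, req: 1×, env (λ-bound): 0×
uses in reading order: acc, req
typing: ill-typed: non-function type A applied to an argument
ordered: ✗ — the type mismatch rejects it
linear: ✗ — not simply typable
affine: ✗ — fails simple typing
relevant: ✗ — a type mismatch blocks all five
unrestricted: ✗ — the type mismatch rejects it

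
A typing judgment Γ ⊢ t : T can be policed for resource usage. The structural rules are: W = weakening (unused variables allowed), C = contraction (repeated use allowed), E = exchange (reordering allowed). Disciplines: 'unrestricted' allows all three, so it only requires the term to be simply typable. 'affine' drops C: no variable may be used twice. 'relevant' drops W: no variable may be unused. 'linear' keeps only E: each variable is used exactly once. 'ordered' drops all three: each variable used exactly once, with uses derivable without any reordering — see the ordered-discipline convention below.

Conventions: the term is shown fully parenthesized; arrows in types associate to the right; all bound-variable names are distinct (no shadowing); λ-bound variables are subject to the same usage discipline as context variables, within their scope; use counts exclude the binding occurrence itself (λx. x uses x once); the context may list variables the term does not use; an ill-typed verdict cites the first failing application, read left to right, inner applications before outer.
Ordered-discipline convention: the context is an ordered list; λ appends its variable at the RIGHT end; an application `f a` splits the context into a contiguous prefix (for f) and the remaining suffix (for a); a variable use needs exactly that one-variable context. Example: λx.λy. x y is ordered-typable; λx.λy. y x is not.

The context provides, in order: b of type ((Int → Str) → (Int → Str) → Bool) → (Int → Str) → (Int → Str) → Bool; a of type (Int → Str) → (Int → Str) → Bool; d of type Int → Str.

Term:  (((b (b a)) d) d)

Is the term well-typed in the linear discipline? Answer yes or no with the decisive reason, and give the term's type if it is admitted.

no — b ×2, d ×2 used more than once (contraction)
use counts: b=2, a=1, d=2
order of uses: b, b, a, d, d
typing: the term checks, with type Bool
summary: ordered ✗; linear ✗; affine ✗; relevant ✓; unrestricted ✓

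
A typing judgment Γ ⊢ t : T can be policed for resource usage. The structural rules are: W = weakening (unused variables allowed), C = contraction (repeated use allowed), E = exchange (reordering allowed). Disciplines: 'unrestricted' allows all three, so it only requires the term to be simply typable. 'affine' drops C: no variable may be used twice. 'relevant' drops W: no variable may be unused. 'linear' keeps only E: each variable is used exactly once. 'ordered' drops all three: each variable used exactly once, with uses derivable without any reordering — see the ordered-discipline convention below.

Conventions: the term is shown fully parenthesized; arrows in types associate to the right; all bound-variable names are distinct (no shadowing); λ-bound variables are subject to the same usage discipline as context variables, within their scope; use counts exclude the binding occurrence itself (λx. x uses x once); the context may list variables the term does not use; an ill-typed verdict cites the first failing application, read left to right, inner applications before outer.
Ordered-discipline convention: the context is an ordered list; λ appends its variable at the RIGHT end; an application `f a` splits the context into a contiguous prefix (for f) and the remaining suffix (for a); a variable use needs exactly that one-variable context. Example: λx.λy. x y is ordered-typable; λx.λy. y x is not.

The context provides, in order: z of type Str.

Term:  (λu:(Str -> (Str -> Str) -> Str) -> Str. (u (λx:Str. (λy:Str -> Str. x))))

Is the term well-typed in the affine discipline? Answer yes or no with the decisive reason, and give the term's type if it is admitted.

yes — no duplicate uses among z, u, x, y; term : ((Str -> (Str -> Str) -> Str) -> Str) -> Str
usage: z: 0×, u (λ-bound): 1×, x (λ-bound): 1×, y (λ-bound): 0×
order of uses: u, x
typing: well-typed — term : ((Str -> (Str -> Str) -> Str) -> Str) -> Str
across the five disciplines: ordered ✗ | linear ✗ | affine ✓ | relevant ✗ | unrestricted ✓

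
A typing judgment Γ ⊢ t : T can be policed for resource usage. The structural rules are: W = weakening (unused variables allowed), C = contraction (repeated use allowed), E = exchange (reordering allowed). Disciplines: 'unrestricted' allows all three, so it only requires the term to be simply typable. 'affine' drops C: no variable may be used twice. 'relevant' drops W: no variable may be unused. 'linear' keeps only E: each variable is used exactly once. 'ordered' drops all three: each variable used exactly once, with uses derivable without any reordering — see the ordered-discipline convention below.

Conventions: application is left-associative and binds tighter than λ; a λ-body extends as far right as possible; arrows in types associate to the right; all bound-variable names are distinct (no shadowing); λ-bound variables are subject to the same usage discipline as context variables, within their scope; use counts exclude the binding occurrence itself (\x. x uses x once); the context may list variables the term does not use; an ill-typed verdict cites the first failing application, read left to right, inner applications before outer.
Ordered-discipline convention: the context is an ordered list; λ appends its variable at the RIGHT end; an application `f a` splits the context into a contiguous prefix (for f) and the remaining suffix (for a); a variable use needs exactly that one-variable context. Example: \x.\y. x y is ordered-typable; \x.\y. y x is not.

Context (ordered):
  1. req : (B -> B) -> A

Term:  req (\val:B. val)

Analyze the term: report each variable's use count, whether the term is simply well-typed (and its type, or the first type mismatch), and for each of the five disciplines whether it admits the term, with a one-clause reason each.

usage: req=1; val [bound]=1
uses in reading order: req, val
typing: the term checks, with type A
ordered: ✓ — single-use (req, val), ordered derivation ok
linear: ✓ — exactly-once usage across req, val
affine: ✓ — none of req, val used more than once
relevant: ✓ — at least one use each (req, val)
unrestricted: ✓ — typability at A is all that's needed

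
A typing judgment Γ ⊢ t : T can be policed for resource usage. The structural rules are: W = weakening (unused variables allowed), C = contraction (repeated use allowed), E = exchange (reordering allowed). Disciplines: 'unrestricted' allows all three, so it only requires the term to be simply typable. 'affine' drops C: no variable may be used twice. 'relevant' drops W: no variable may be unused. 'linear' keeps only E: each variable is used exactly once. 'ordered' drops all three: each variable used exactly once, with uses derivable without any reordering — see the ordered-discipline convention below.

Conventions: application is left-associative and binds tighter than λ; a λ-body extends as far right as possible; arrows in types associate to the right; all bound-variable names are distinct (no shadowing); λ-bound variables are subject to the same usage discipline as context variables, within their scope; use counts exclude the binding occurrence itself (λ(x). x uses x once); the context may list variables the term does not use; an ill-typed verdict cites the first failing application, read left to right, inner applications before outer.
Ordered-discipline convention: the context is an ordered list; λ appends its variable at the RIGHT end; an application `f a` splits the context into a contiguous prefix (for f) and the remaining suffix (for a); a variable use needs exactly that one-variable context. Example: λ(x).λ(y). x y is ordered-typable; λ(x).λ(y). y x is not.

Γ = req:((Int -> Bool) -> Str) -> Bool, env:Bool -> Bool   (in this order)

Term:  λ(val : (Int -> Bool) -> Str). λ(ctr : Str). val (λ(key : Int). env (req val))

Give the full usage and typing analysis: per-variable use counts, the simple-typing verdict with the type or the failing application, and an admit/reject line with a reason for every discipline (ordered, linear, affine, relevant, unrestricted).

variable uses: req=1, env=1, val (bound)=2, ctr (bound)=0, key (bound)=0
left-to-right use order: val, env, req, val
typing: the term checks, with type ((Int -> Bool) -> Str) -> Str -> Str
ordered ✗ (needs contraction — val ×2; ctr, key never used (weakening))
linear ✗ (needs contraction — val ×2; ctr, key never used (weakening))
affine ✗ (needs contraction — val ×2)
relevant ✗ (ctr, key never used (weakening))
unrestricted ✓ (well-typed at ((Int -> Bool) -> Str) -> Str -> Str; no restrictions here)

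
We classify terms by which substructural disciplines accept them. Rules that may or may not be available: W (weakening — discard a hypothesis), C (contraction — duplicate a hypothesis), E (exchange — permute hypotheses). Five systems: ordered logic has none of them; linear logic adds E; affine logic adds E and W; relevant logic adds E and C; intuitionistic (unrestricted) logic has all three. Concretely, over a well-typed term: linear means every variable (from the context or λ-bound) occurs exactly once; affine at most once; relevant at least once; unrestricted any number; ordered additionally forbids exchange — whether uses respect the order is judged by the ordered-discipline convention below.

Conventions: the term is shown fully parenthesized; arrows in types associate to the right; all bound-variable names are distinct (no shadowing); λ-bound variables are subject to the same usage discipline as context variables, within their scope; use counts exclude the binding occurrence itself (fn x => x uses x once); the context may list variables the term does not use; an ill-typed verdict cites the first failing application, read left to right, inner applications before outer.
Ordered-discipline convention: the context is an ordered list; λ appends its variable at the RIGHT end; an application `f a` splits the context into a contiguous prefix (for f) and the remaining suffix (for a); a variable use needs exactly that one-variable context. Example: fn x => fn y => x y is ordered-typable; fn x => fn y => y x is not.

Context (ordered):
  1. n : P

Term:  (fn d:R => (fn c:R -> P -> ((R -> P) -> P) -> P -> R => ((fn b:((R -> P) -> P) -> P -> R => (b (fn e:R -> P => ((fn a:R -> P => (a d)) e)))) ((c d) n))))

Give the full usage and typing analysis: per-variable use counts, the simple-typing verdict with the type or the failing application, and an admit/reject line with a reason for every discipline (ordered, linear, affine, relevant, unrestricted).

use counts: n: 1, d [bound]: 2, c [bound]: 1, b [bound]: 1, e [bound]: 1, a [bound]: 1
left-to-right use order: b, a, d, e, c, d, n
typing: ✓ — R -> (R -> P -> ((R -> P) -> P) -> P -> R) -> P -> R
ordered ✗ (repeated use of d ×2)
linear ✗ (repeated use of d ×2)
affine ✗ (repeated use of d ×2)
relevant ✓ (every one of n, d, c, b, e, a appears)
unrestricted ✓ (well-typed at R -> (R -> P -> ((R -> P) -> P) -> P -> R) -> P -> R; no restrictions here)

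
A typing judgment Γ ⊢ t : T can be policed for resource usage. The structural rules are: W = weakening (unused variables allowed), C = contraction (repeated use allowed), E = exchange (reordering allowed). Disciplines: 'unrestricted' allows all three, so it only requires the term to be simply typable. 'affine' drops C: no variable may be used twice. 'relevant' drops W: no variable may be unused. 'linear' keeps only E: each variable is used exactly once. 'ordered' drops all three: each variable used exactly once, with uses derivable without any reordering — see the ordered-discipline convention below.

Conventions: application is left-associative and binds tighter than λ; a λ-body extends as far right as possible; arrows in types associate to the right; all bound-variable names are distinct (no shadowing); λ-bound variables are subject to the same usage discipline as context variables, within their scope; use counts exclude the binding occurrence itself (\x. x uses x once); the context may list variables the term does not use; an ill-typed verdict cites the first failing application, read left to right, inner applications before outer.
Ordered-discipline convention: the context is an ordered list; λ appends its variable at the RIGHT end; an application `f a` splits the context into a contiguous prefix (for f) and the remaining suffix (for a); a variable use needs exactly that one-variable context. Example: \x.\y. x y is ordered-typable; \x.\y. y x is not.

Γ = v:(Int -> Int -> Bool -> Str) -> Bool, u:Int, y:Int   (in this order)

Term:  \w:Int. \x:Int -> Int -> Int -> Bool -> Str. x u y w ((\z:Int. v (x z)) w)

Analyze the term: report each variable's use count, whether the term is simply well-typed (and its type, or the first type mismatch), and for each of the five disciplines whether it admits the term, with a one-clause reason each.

variable uses: v=1; u=1; y=1; w [bound]=2; x [bound]=2; z [bound]=1
left-to-right use order: x, u, y, w, v, x, z, w
typing: the term checks, with type Int -> (Int -> Int -> Int -> Bool -> Str) -> Str
ordered: ✗ — w ×2, x ×2 used more than once (contraction)
linear: ✗ — w ×2, x ×2 used more than once (contraction)
affine: ✗ — w ×2, x ×2 used more than once (contraction)
relevant: ✓ — none of v, u, y, w, x, z goes unused
unrestricted: ✓ — typability at Int -> (Int -> Int -> Int -> Bool -> Str) -> Str is all that's needed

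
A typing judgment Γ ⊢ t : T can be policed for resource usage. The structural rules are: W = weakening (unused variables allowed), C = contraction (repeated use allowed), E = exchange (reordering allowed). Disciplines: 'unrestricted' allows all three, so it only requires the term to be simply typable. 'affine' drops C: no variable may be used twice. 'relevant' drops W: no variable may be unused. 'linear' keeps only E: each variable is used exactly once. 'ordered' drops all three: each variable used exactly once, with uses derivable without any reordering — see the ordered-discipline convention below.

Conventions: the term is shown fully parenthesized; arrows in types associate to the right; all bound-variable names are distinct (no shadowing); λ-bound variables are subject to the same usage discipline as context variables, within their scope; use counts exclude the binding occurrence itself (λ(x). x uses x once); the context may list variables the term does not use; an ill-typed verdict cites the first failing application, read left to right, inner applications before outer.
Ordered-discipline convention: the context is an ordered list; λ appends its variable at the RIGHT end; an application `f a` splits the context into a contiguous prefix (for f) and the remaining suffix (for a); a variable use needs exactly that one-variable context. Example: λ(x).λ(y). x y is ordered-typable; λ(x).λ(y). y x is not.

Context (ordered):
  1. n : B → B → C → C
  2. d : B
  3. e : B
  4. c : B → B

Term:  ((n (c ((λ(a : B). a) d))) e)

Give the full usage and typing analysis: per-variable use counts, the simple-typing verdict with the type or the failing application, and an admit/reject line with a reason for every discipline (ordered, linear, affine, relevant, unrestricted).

counts: n=1; d=1; e=1; c=1; a [bound]=1
use order (left to right): n, c, a, d, e
typing: the term checks, with type C → C
ordered: ✗ — no ordered split (uses run n, c, a, d, e)
linear: ✓ — n, d, e, c, a: one use apiece
affine: ✓ — no duplicate uses among n, d, e, c, a
relevant: ✓ — every one of n, d, e, c, a appears
unrestricted: ✓ — well-typed at C → C; no restrictions here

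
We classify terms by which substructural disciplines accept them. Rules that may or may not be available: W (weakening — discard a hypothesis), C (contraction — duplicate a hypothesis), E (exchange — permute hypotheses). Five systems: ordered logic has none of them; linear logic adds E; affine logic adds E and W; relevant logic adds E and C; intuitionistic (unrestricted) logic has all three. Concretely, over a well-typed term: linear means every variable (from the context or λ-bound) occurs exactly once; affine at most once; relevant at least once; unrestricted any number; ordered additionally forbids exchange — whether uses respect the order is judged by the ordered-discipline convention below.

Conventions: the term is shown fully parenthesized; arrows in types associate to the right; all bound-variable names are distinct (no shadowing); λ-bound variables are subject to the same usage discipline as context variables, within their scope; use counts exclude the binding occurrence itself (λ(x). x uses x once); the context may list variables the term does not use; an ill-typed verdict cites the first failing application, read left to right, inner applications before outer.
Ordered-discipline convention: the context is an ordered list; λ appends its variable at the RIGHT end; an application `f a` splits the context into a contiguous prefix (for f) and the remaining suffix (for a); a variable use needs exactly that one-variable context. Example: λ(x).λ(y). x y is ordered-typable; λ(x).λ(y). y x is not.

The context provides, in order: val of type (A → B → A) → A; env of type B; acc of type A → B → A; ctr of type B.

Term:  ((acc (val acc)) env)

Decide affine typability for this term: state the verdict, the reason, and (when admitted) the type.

no — needs contraction — acc ×2
counts: val ×1; env ×1; acc ×2; ctr ×0
left-to-right use order: acc, val, acc, env
typing: well-typed at A
across the five disciplines: ordered ✗, linear ✗, affine ✗, relevant ✗, unrestricted ✓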